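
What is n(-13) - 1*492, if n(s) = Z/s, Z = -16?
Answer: -6380/13 ≈ -490.77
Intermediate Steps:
n(s) = -16/s
n(-13) - 1*492 = -16/(-13) - 1*492 = -16*(-1/13) - 492 = 16/13 - 492 = -6380/13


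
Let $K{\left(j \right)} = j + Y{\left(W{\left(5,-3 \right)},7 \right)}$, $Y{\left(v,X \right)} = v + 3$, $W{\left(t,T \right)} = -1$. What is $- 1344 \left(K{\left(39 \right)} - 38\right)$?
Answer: $-4032$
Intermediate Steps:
$Y{\left(v,X \right)} = 3 + v$
$K{\left(j \right)} = 2 + j$ ($K{\left(j \right)} = j + \left(3 - 1\right) = j + 2 = 2 + j$)
$- 1344 \left(K{\left(39 \right)} - 38\right) = - 1344 \left(\left(2 + 39\right) - 38\right) = - 1344 \left(41 - 38\right) = \left(-1344\right) 3 = -4032$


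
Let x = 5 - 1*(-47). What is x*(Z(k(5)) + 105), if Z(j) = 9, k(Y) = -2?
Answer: 5928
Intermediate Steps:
x = 52 (x = 5 + 47 = 52)
x*(Z(k(5)) + 105) = 52*(9 + 105) = 52*114 = 5928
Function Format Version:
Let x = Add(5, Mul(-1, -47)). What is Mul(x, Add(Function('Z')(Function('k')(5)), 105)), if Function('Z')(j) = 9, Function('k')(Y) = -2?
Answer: 5928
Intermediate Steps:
x = 52 (x = Add(5, 47) = 52)
Mul(x, Add(Function('Z')(Function('k')(5)), 105)) = Mul(52, Add(9, 105)) = Mul(52, 114) = 5928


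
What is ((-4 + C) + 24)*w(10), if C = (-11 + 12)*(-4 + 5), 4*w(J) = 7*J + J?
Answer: 420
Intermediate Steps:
w(J) = 2*J (w(J) = (7*J + J)/4 = (8*J)/4 = 2*J)
C = 1 (C = 1*1 = 1)
((-4 + C) + 24)*w(10) = ((-4 + 1) + 24)*(2*10) = (-3 + 24)*20 = 21*20 = 420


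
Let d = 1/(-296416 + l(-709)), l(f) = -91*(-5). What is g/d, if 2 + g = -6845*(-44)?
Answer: -89136942058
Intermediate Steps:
g = 301178 (g = -2 - 6845*(-44) = -2 + 301180 = 301178)
l(f) = 455
d = -1/295961 (d = 1/(-296416 + 455) = 1/(-295961) = -1/295961 ≈ -3.3788e-6)
g/d = 301178/(-1/295961) = 301178*(-295961) = -89136942058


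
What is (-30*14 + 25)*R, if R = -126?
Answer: 49770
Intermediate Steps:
(-30*14 + 25)*R = (-30*14 + 25)*(-126) = (-420 + 25)*(-126) = -395*(-126) = 49770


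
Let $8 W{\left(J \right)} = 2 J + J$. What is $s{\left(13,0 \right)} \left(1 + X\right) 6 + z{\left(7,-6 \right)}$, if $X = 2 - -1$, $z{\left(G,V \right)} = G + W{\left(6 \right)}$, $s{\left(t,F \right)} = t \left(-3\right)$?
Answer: $- \frac{3707}{4} \approx -926.75$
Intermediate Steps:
$s{\left(t,F \right)} = - 3 t$
$W{\left(J \right)} = \frac{3 J}{8}$ ($W{\left(J \right)} = \frac{2 J + J}{8} = \frac{3 J}{8}$)
$z{\left(G,V \right)} = \frac{9}{4} + G$ ($z{\left(G,V \right)} = G + \frac{3}{8} \cdot 6 = G + \frac{9}{4} = \frac{9}{4} + G$)
$X = 3$ ($X = 2 + 1 = 3$)
$s{\left(13,0 \right)} \left(1 + X\right) 6 + z{\left(7,-6 \right)} = \left(-3\right) 13 \left(1 + 3\right) 6 + \left(\frac{9}{4} + 7\right) = - 39 \cdot 4 \cdot 6 + \frac{37}{4} = \left(-39\right) 24 + \frac{37}{4} = -936 + \frac{37}{4} = - \frac{3707}{4}$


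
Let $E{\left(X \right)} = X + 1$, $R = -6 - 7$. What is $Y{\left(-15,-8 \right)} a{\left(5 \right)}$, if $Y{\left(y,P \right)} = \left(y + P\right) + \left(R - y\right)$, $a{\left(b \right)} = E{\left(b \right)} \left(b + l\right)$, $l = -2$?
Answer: $-378$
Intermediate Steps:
$R = -13$ ($R = -6 - 7 = -13$)
$E{\left(X \right)} = 1 + X$
$a{\left(b \right)} = \left(1 + b\right) \left(-2 + b\right)$ ($a{\left(b \right)} = \left(1 + b\right) \left(b - 2\right) = \left(1 + b\right) \left(-2 + b\right)$)
$Y{\left(y,P \right)} = -13 + P$ ($Y{\left(y,P \right)} = \left(y + P\right) - \left(13 + y\right) = \left(P + y\right) - \left(13 + y\right) = -13 + P$)
$Y{\left(-15,-8 \right)} a{\left(5 \right)} = \left(-13 - 8\right) \left(1 + 5\right) \left(-2 + 5\right) = - 21 \cdot 6 \cdot 3 = \left(-21\right) 18 = -378$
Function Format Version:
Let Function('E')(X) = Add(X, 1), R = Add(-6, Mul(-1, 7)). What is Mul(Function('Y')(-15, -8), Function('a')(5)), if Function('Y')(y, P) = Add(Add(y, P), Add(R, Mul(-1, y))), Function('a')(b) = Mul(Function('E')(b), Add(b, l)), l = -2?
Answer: -378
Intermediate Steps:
R = -13 (R = Add(-6, -7) = -13)
Function('E')(X) = Add(1, X)
Function('a')(b) = Mul(Add(1, b), Add(-2, b)) (Function('a')(b) = Mul(Add(1, b), Add(b, -2)) = Mul(Add(1, b), Add(-2, b)))
Function('Y')(y, P) = Add(-13, P) (Function('Y')(y, P) = Add(Add(y, P), Add(-13, Mul(-1, y))) = Add(Add(P, y), Add(-13, Mul(-1, y))) = Add(-13, P))
Mul(Function('Y')(-15, -8), Function('a')(5)) = Mul(Add(-13, -8), Mul(Add(1, 5), Add(-2, 5))) = Mul(-21, Mul(6, 3)) = Mul(-21, 18) = -378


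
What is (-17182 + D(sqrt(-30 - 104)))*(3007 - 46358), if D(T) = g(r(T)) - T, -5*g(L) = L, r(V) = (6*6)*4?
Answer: 3730526954/5 + 43351*I*sqrt(134) ≈ 7.4611e+8 + 5.0182e+5*I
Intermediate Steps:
r(V) = 144 (r(V) = 36*4 = 144)
g(L) = -L/5
D(T) = -144/5 - T (D(T) = -1/5*144 - T = -144/5 - T)
(-17182 + D(sqrt(-30 - 104)))*(3007 - 46358) = (-17182 + (-144/5 - sqrt(-30 - 104)))*(3007 - 46358) = (-17182 + (-144/5 - sqrt(-134)))*(-43351) = (-17182 + (-144/5 - I*sqrt(134)))*(-43351) = (-86054/5 - I*sqrt(134))*(-43351) = 3730526954/5 + 43351*I*sqrt(134)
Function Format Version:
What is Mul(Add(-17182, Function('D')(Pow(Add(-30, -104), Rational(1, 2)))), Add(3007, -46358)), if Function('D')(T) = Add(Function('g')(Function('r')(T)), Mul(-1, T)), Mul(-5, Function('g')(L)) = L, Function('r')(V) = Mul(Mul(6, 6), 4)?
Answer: Add(Rational(3730526954, 5), Mul(43351, I, Pow(134, Rational(1, 2)))) ≈ Add(7.4611e+8, Mul(5.0182e+5, I))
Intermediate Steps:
Function('r')(V) = 144 (Function('r')(V) = Mul(36, 4) = 144)
Function('g')(L) = Mul(Rational(-1, 5), L)
Function('D')(T) = Add(Rational(-144, 5), Mul(-1, T)) (Function('D')(T) = Add(Mul(Rational(-1, 5), 144), Mul(-1, T)) = Add(Rational(-144, 5), Mul(-1, T)))
Mul(Add(-17182, Function('D')(Pow(Add(-30, -104), Rational(1, 2)))), Add(3007, -46358)) = Mul(Add(-17182, Add(Rational(-144, 5), Mul(-1, Pow(Add(-30, -104), Rational(1, 2))))), Add(3007, -46358)) = Mul(Add(-17182, Add(Rational(-144, 5), Mul(-1, Pow(-134, Rational(1, 2))))), -43351) = Mul(Add(-17182, Add(Rational(-144, 5), Mul(-1, Mul(I, Pow(134, Rational(1, 2)))))), -43351) = Mul(Add(-17182, Add(Rational(-144, 5), Mul(-1, I, Pow(134, Rational(1, 2))))), -43351) = Mul(Add(Rational(-86054, 5), Mul(-1, I, Pow(134, Rational(1, 2)))), -43351) = Add(Rational(3730526954, 5), Mul(43351, I, Pow(134, Rational(1, 2))))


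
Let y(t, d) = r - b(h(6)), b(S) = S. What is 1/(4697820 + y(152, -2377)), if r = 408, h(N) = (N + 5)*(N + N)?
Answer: 1/4698096 ≈ 2.1285e-7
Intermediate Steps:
h(N) = 2*N*(5 + N) (h(N) = (5 + N)*(2*N) = 2*N*(5 + N))
y(t, d) = 276 (y(t, d) = 408 - 2*6*(5 + 6) = 408 - 2*6*11 = 408 - 1*132 = 408 - 132 = 276)
1/(4697820 + y(152, -2377)) = 1/(4697820 + 276) = 1/4698096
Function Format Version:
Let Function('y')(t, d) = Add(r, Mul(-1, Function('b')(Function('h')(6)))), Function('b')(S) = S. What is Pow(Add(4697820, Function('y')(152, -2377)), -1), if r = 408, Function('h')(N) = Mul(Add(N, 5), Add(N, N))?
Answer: Rational(1, 4698096) ≈ 2.1285e-7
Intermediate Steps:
Function('h')(N) = Mul(2, N, Add(5, N)) (Function('h')(N) = Mul(Add(5, N), Mul(2, N)) = Mul(2, N, Add(5, N)))
Function('y')(t, d) = 276 (Function('y')(t, d) = Add(408, Mul(-1, Mul(2, 6, Add(5, 6)))) = Add(408, Mul(-1, Mul(2, 6, 11))) = Add(408, Mul(-1, 132)) = Add(408, -132) = 276)
Pow(Add(4697820, Function('y')(152, -2377)), -1) = Pow(Add(4697820, 276), -1) = Pow(4698096, -1) = Rational(1, 4698096)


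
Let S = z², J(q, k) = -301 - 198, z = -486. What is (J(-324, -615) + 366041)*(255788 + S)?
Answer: 179840815328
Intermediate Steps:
J(q, k) = -499
S = 236196 (S = (-486)² = 236196)
(J(-324, -615) + 366041)*(255788 + S) = (-499 + 366041)*(255788 + 236196) = 365542*491984 = 179840815328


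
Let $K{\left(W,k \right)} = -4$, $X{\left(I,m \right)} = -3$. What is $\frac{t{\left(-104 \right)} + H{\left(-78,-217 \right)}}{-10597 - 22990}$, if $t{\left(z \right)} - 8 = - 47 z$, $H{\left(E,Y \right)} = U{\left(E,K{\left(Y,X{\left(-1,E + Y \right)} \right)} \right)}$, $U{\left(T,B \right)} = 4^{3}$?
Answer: $- \frac{4960}{33587} \approx -0.14768$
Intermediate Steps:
$U{\left(T,B \right)} = 64$
$H{\left(E,Y \right)} = 64$
$t{\left(z \right)} = 8 - 47 z$
$\frac{t{\left(-104 \right)} + H{\left(-78,-217 \right)}}{-10597 - 22990} = \frac{\left(8 - -4888\right) + 64}{-10597 - 22990} = \frac{\left(8 + 4888\right) + 64}{-33587} = \left(4896 + 64\right) \left(- \frac{1}{33587}\right) = 4960 \left(- \frac{1}{33587}\right) = - \frac{4960}{33587}$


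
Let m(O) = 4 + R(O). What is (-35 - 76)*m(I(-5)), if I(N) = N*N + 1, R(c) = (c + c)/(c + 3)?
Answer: -18648/29 ≈ -643.03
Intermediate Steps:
R(c) = 2*c/(3 + c) (R(c) = (2*c)/(3 + c) = 2*c/(3 + c))
I(N) = 1 + N² (I(N) = N² + 1 = 1 + N²)
m(O) = 4 + 2*O/(3 + O)
(-35 - 76)*m(I(-5)) = (-35 - 76)*(6*(2 + (1 + (-5)²))/(3 + (1 + (-5)²))) = -666*(2 + (1 + 25))/(3 + (1 + 25)) = -666*(2 + 26)/(3 + 26) = -666*28/29 = -111*168/29 = -18648/29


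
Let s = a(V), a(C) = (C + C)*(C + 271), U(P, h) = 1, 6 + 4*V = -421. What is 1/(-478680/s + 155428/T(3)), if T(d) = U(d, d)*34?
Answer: 1589721/7288969442 ≈ 0.00021810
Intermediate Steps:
V = -427/4 (V = -3/2 + (¼)*(-421) = -3/2 - 421/4 = -427/4 ≈ -106.75)
a(C) = 2*C*(271 + C) (a(C) = (2*C)*(271 + C) = 2*C*(271 + C))
T(d) = 34 (T(d) = 1*34 = 34)
s = -280539/8 (s = 2*(-427/4)*(271 - 427/4) = 2*(-427/4)*(657/4) = -280539/8 ≈ -35067.)
1/(-478680/s + 155428/T(3)) = 1/(-478680/(-280539/8) + 155428/34) = 1/(-478680*(-8/280539) + 155428*(1/34)) = 1/(1276480/93513 + 77714/17) = 1/(7288969442/1589721) = 1589721/7288969442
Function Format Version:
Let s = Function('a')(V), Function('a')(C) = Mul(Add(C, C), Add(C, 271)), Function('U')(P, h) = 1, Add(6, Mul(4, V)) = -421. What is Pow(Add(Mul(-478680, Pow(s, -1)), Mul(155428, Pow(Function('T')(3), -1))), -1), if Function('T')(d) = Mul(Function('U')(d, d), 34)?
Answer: Rational(1589721, 7288969442) ≈ 0.00021810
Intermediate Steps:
V = Rational(-427, 4) (V = Add(Rational(-3, 2), Mul(Rational(1, 4), -421)) = Add(Rational(-3, 2), Rational(-421, 4)) = Rational(-427, 4) ≈ -106.75)
Function('a')(C) = Mul(2, C, Add(271, C)) (Function('a')(C) = Mul(Mul(2, C), Add(271, C)) = Mul(2, C, Add(271, C)))
Function('T')(d) = 34 (Function('T')(d) = Mul(1, 34) = 34)
s = Rational(-280539, 8) (s = Mul(2, Rational(-427, 4), Add(271, Rational(-427, 4))) = Mul(2, Rational(-427, 4), Rational(657, 4)) = Rational(-280539, 8) ≈ -35067.)
Pow(Add(Mul(-478680, Pow(s, -1)), Mul(155428, Pow(Function('T')(3), -1))), -1) = Pow(Add(Mul(-478680, Pow(Rational(-280539, 8), -1)), Mul(155428, Pow(34, -1))), -1) = Pow(Add(Mul(-478680, Rational(-8, 280539)), Mul(155428, Rational(1, 34))), -1) = Pow(Add(Rational(1276480, 93513), Rational(77714, 17)), -1) = Pow(Rational(7288969442, 1589721), -1) = Rational(1589721, 7288969442)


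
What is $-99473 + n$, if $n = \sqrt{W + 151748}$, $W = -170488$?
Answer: $-99473 + 2 i \sqrt{4685} \approx -99473.0 + 136.89 i$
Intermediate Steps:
$n = 2 i \sqrt{4685}$ ($n = \sqrt{-170488 + 151748} = \sqrt{-18740} = 2 i \sqrt{4685} \approx 136.89 i$)
$-99473 + n = -99473 + 2 i \sqrt{4685}$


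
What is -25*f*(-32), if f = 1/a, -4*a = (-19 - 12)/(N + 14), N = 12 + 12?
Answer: 121600/31 ≈ 3922.6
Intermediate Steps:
N = 24
a = 31/152 (a = -(-19 - 12)/(4*(24 + 14)) = -(-31)/(4*38) = -¼*(-31/38) = 31/152 ≈ 0.20395)
f = 152/31 (f = 1/(31/152) = 152/31 ≈ 4.9032)
-25*f*(-32) = -25*152/31*(-32) = -3800/31*(-32) = 121600/31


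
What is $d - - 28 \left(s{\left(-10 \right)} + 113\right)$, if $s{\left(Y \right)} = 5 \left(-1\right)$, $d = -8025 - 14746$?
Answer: $-19747$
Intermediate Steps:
$d = -22771$
$s{\left(Y \right)} = -5$
$d - - 28 \left(s{\left(-10 \right)} + 113\right) = -22771 - - 28 \left(-5 + 113\right) = -22771 - \left(-28\right) 108 = -22771 - -3024 = -22771 + 3024 = -19747$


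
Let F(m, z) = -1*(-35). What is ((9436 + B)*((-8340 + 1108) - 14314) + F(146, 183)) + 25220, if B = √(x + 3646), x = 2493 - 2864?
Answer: -203282801 - 107730*√131 ≈ -2.0452e+8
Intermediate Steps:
x = -371
B = 5*√131 (B = √(-371 + 3646) = √3275 = 5*√131 ≈ 57.228)
F(m, z) = 35
((9436 + B)*((-8340 + 1108) - 14314) + F(146, 183)) + 25220 = ((9436 + 5*√131)*((-8340 + 1108) - 14314) + 35) + 25220 = ((9436 + 5*√131)*(-7232 - 14314) + 35) + 25220 = ((9436 + 5*√131)*(-21546) + 35) + 25220 = ((-203308056 - 107730*√131) + 35) + 25220 = (-203308021 - 107730*√131) + 25220 = -203282801 - 107730*√131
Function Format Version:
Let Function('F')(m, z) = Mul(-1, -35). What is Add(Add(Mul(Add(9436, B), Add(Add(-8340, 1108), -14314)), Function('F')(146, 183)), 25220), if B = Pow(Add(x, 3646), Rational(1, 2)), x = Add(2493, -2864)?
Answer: Add(-203282801, Mul(-107730, Pow(131, Rational(1, 2)))) ≈ -2.0452e+8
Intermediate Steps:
x = -371
B = Mul(5, Pow(131, Rational(1, 2))) (B = Pow(Add(-371, 3646), Rational(1, 2)) = Pow(3275, Rational(1, 2)) = Mul(5, Pow(131, Rational(1, 2))) ≈ 57.228)
Function('F')(m, z) = 35
Add(Add(Mul(Add(9436, B), Add(Add(-8340, 1108), -14314)), Function('F')(146, 183)), 25220) = Add(Add(Mul(Add(9436, Mul(5, Pow(131, Rational(1, 2)))), Add(Add(-8340, 1108), -14314)), 35), 25220) = Add(Add(Mul(Add(9436, Mul(5, Pow(131, Rational(1, 2)))), Add(-7232, -14314)), 35), 25220) = Add(Add(Mul(Add(9436, Mul(5, Pow(131, Rational(1, 2)))), -21546), 35), 25220) = Add(Add(Add(-203308056, Mul(-107730, Pow(131, Rational(1, 2)))), 35), 25220) = Add(Add(-203308021, Mul(-107730, Pow(131, Rational(1, 2)))), 25220) = Add(-203282801, Mul(-107730, Pow(131, Rational(1, 2))))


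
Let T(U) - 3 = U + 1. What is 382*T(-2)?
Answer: 764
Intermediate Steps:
T(U) = 4 + U (T(U) = 3 + (U + 1) = 3 + (1 + U) = 4 + U)
382*T(-2) = 382*(4 - 2) = 382*2 = 764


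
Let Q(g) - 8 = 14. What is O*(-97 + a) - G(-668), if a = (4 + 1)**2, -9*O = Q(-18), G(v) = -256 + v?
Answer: 1100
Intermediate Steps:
Q(g) = 22 (Q(g) = 8 + 14 = 22)
O = -22/9 (O = -1/9*22 = -22/9 ≈ -2.4444)
a = 25 (a = 5**2 = 25)
O*(-97 + a) - G(-668) = -22*(-97 + 25)/9 - (-256 - 668) = -22/9*(-72) - 1*(-924) = 176 + 924 = 1100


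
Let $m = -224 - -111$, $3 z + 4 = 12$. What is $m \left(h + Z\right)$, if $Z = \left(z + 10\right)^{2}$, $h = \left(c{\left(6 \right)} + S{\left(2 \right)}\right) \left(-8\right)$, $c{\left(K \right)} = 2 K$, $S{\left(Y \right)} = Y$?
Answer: $- \frac{49268}{9} \approx -5474.2$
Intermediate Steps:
$z = \frac{8}{3}$ ($z = - \frac{4}{3} + \frac{1}{3} \cdot 12 = - \frac{4}{3} + 4 = \frac{8}{3} \approx 2.6667$)
$m = -113$ ($m = -224 + 111 = -113$)
$h = -112$ ($h = \left(2 \cdot 6 + 2\right) \left(-8\right) = \left(12 + 2\right) \left(-8\right) = 14 \left(-8\right) = -112$)
$Z = \frac{1444}{9}$ ($Z = \left(\frac{8}{3} + 10\right)^{2} = \left(\frac{38}{3}\right)^{2} = \frac{1444}{9} \approx 160.44$)
$m \left(h + Z\right) = - 113 \left(-112 + \frac{1444}{9}\right) = \left(-113\right) \frac{436}{9} = - \frac{49268}{9}$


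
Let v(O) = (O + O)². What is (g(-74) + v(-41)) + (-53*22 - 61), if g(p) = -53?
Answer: 5444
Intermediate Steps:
v(O) = 4*O² (v(O) = (2*O)² = 4*O²)
(g(-74) + v(-41)) + (-53*22 - 61) = (-53 + 4*(-41)²) + (-53*22 - 61) = (-53 + 4*1681) + (-1166 - 61) = (-53 + 6724) - 1227 = 6671 - 1227 = 5444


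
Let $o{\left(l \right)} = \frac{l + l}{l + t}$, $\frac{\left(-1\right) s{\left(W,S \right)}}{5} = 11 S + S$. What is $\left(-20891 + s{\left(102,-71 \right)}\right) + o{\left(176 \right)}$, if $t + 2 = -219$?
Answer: $- \frac{748747}{45} \approx -16639.0$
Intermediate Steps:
$s{\left(W,S \right)} = - 60 S$ ($s{\left(W,S \right)} = - 5 \left(11 S + S\right) = - 5 \cdot 12 S = - 60 S$)
$t = -221$ ($t = -2 - 219 = -221$)
$o{\left(l \right)} = \frac{2 l}{-221 + l}$ ($o{\left(l \right)} = \frac{l + l}{l - 221} = \frac{2 l}{-221 + l}$)
$\left(-20891 + s{\left(102,-71 \right)}\right) + o{\left(176 \right)} = \left(-20891 - -4260\right) + 2 \cdot 176 \frac{1}{-221 + 176} = \left(-20891 + 4260\right) + 2 \cdot 176 \frac{1}{-45} = -16631 + 2 \cdot 176 \left(- \frac{1}{45}\right) = -16631 - \frac{352}{45} = - \frac{748747}{45}$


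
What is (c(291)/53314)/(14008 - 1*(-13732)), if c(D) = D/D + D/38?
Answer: 329/56199353680 ≈ 5.8542e-9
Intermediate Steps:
c(D) = 1 + D/38 (c(D) = 1 + D*(1/38) = 1 + D/38)
(c(291)/53314)/(14008 - 1*(-13732)) = ((1 + (1/38)*291)/53314)/(14008 - 1*(-13732)) = ((1 + 291/38)*(1/53314))/(14008 + 13732) = ((329/38)*(1/53314))/27740 = (329/2025932)*(1/27740) = 329/56199353680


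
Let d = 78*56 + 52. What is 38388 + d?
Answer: 42808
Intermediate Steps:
d = 4420 (d = 4368 + 52 = 4420)
38388 + d = 38388 + 4420 = 42808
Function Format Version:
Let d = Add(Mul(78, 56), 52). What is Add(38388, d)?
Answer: 42808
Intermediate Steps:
d = 4420 (d = Add(4368, 52) = 4420)
Add(38388, d) = Add(38388, 4420) = 42808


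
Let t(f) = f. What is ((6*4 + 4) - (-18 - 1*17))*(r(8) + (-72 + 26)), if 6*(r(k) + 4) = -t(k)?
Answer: -3234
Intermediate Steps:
r(k) = -4 - k/6 (r(k) = -4 + (-k)/6 = -4 - k/6)
((6*4 + 4) - (-18 - 1*17))*(r(8) + (-72 + 26)) = ((6*4 + 4) - (-18 - 1*17))*((-4 - ⅙*8) + (-72 + 26)) = ((24 + 4) - (-18 - 17))*((-4 - 4/3) - 46) = (28 - 1*(-35))*(-16/3 - 46) = (28 + 35)*(-154/3) = 63*(-154/3) = -3234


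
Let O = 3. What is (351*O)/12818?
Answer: 81/986 ≈ 0.082150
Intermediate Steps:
(351*O)/12818 = (351*3)/12818 = 1053*(1/12818) = 81/986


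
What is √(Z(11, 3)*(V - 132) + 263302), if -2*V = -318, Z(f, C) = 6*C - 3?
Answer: √263707 ≈ 513.52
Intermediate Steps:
Z(f, C) = -3 + 6*C
V = 159 (V = -½*(-318) = 159)
√(Z(11, 3)*(V - 132) + 263302) = √((-3 + 6*3)*(159 - 132) + 263302) = √((-3 + 18)*27 + 263302) = √(15*27 + 263302) = √(405 + 263302) = √263707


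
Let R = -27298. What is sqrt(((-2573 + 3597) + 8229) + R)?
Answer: 3*I*sqrt(2005) ≈ 134.33*I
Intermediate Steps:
sqrt(((-2573 + 3597) + 8229) + R) = sqrt(((-2573 + 3597) + 8229) - 27298) = sqrt((1024 + 8229) - 27298) = sqrt(9253 - 27298) = sqrt(-18045) = 3*I*sqrt(2005)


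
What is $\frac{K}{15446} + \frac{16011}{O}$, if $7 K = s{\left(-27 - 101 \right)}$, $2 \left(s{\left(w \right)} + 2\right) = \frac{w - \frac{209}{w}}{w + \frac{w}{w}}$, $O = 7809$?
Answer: $\frac{18760828616421}{9150228193792} \approx 2.0503$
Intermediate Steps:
$s{\left(w \right)} = -2 + \frac{w - \frac{209}{w}}{2 \left(1 + w\right)}$ ($s{\left(w \right)} = -2 + \frac{\left(w - \frac{209}{w}\right) \frac{1}{w + \frac{w}{w}}}{2} = -2 + \frac{\left(w - \frac{209}{w}\right) \frac{1}{w + 1}}{2} = -2 + \frac{\left(w - \frac{209}{w}\right) \frac{1}{1 + w}}{2} = -2 + \frac{\frac{1}{1 + w} \left(w - \frac{209}{w}\right)}{2} = -2 + \frac{w - \frac{209}{w}}{2 \left(1 + w\right)}$)
$K = - \frac{48849}{227584}$ ($K = \frac{\frac{1}{2} \frac{1}{-27 - 101} \frac{1}{1 - 128} \left(-209 - 4 \left(-27 - 101\right) - 3 \left(-27 - 101\right)^{2}\right)}{7} = \frac{\frac{1}{2} \frac{1}{-128} \frac{1}{1 - 128} \left(-209 - -512 - 3 \left(-128\right)^{2}\right)}{7} = \frac{\frac{1}{2} \left(- \frac{1}{128}\right) \frac{1}{-127} \left(-209 + 512 - 49152\right)}{7} = \frac{\frac{1}{2} \left(- \frac{1}{128}\right) \left(- \frac{1}{127}\right) \left(-209 + 512 - 49152\right)}{7} = \frac{\frac{1}{2} \left(- \frac{1}{128}\right) \left(- \frac{1}{127}\right) \left(-48849\right)}{7} = \frac{1}{7} \left(- \frac{48849}{32512}\right) = - \frac{48849}{227584} \approx -0.21464$)
$\frac{K}{15446} + \frac{16011}{O} = - \frac{48849}{227584 \cdot 15446} + \frac{16011}{7809} = \left(- \frac{48849}{227584}\right) \frac{1}{15446} + 16011 \cdot \frac{1}{7809} = - \frac{48849}{3515262464} + \frac{5337}{2603} = \frac{18760828616421}{9150228193792}$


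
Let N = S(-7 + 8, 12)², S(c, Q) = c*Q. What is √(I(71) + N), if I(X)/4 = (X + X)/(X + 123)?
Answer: 2*√345611/97 ≈ 12.121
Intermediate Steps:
I(X) = 8*X/(123 + X) (I(X) = 4*((X + X)/(X + 123)) = 4*((2*X)/(123 + X)) = 4*(2*X/(123 + X)) = 8*X/(123 + X))
S(c, Q) = Q*c
N = 144 (N = (12*(-7 + 8))² = (12*1)² = 12² = 144)
√(I(71) + N) = √(8*71/(123 + 71) + 144) = √(8*71/194 + 144) = √(8*71*(1/194) + 144) = √(284/97 + 144) = √(14252/97) = 2*√345611/97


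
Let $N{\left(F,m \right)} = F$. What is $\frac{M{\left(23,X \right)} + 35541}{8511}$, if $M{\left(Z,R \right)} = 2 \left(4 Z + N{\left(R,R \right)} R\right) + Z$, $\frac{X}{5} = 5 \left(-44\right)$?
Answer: $\frac{2455748}{8511} \approx 288.54$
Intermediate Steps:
$X = -1100$ ($X = 5 \cdot 5 \left(-44\right) = 5 \left(-220\right) = -1100$)
$M{\left(Z,R \right)} = 2 R^{2} + 9 Z$ ($M{\left(Z,R \right)} = 2 \left(4 Z + R R\right) + Z = 2 \left(4 Z + R^{2}\right) + Z = 2 \left(R^{2} + 4 Z\right) + Z = \left(2 R^{2} + 8 Z\right) + Z = 2 R^{2} + 9 Z$)
$\frac{M{\left(23,X \right)} + 35541}{8511} = \frac{\left(2 \left(-1100\right)^{2} + 9 \cdot 23\right) + 35541}{8511} = \left(\left(2 \cdot 1210000 + 207\right) + 35541\right) \frac{1}{8511} = \left(\left(2420000 + 207\right) + 35541\right) \frac{1}{8511} = \left(2420207 + 35541\right) \frac{1}{8511} = 2455748 \cdot \frac{1}{8511} = \frac{2455748}{8511}$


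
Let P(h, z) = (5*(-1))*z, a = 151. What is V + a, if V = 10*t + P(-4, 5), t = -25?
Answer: -124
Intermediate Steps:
P(h, z) = -5*z
V = -275 (V = 10*(-25) - 5*5 = -250 - 25 = -275)
V + a = -275 + 151 = -124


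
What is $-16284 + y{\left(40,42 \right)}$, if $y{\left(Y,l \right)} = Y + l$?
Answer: $-16202$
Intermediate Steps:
$-16284 + y{\left(40,42 \right)} = -16284 + \left(40 + 42\right) = -16284 + 82 = -16202$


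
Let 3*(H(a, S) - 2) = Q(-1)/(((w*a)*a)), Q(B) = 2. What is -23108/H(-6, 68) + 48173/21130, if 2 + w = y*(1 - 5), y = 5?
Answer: -115990554529/10036750 ≈ -11557.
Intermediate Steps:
w = -22 (w = -2 + 5*(1 - 5) = -2 + 5*(-4) = -2 - 20 = -22)
H(a, S) = 2 - 1/(33*a**2) (H(a, S) = 2 + (2/(((-22*a)*a)))/3 = 2 + (2/((-22*a**2)))/3 = 2 + (2*(-1/(22*a**2)))/3 = 2 + (-1/(11*a**2))/3 = 2 - 1/(33*a**2))
-23108/H(-6, 68) + 48173/21130 = -23108/(2 - 1/33/(-6)**2) + 48173/21130 = -23108/(2 - 1/33*1/36) + 48173*(1/21130) = -23108/(2 - 1/1188) + 48173/21130 = -23108/2375/1188 + 48173/21130 = -23108*1188/2375 + 48173/21130 = -27452304/2375 + 48173/21130 = -115990554529/10036750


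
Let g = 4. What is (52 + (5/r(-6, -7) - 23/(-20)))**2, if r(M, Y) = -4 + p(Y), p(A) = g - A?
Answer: 56866681/19600 ≈ 2901.4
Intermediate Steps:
p(A) = 4 - A
r(M, Y) = -Y (r(M, Y) = -4 + (4 - Y) = -Y)
(52 + (5/r(-6, -7) - 23/(-20)))**2 = (52 + (5/((-1*(-7))) - 23/(-20)))**2 = (52 + (5/7 - 23*(-1/20)))**2 = (52 + (5*(1/7) + 23/20))**2 = (52 + (5/7 + 23/20))**2 = (52 + 261/140)**2 = (7541/140)**2 = 56866681/19600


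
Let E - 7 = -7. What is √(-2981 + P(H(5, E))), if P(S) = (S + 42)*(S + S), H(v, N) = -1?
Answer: I*√3063 ≈ 55.344*I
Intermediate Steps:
E = 0 (E = 7 - 7 = 0)
P(S) = 2*S*(42 + S) (P(S) = (42 + S)*(2*S) = 2*S*(42 + S))
√(-2981 + P(H(5, E))) = √(-2981 + 2*(-1)*(42 - 1)) = √(-2981 + 2*(-1)*41) = √(-2981 - 82) = √(-3063) = I*√3063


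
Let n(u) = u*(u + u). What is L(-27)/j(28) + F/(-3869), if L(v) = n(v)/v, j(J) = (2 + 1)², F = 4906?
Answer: -28120/3869 ≈ -7.2680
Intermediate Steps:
n(u) = 2*u² (n(u) = u*(2*u) = 2*u²)
j(J) = 9 (j(J) = 3² = 9)
L(v) = 2*v (L(v) = (2*v²)/v = 2*v)
L(-27)/j(28) + F/(-3869) = (2*(-27))/9 + 4906/(-3869) = -54*⅑ + 4906*(-1/3869) = -6 - 4906/3869 = -28120/3869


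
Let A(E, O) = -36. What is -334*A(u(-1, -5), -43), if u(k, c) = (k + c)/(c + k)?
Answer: 12024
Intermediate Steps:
u(k, c) = 1 (u(k, c) = (c + k)/(c + k) = 1)
-334*A(u(-1, -5), -43) = -334*(-36) = 12024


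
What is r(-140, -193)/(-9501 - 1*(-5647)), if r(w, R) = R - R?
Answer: 0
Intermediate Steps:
r(w, R) = 0
r(-140, -193)/(-9501 - 1*(-5647)) = 0/(-9501 - 1*(-5647)) = 0/(-9501 + 5647) = 0/(-3854) = 0*(-1/3854) = 0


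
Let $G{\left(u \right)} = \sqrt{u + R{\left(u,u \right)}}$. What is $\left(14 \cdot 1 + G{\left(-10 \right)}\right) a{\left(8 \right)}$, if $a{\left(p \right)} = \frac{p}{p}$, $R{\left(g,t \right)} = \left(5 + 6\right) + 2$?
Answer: $14 + \sqrt{3} \approx 15.732$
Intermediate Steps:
$R{\left(g,t \right)} = 13$ ($R{\left(g,t \right)} = 11 + 2 = 13$)
$a{\left(p \right)} = 1$
$G{\left(u \right)} = \sqrt{13 + u}$ ($G{\left(u \right)} = \sqrt{u + 13} = \sqrt{13 + u}$)
$\left(14 \cdot 1 + G{\left(-10 \right)}\right) a{\left(8 \right)} = \left(14 \cdot 1 + \sqrt{13 - 10}\right) 1 = \left(14 + \sqrt{3}\right) 1 = 14 + \sqrt{3}$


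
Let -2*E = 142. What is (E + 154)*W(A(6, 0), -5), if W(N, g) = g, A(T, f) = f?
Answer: -415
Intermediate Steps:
E = -71 (E = -½*142 = -71)
(E + 154)*W(A(6, 0), -5) = (-71 + 154)*(-5) = 83*(-5) = -415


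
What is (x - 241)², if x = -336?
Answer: 332929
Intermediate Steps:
(x - 241)² = (-336 - 241)² = (-577)² = 332929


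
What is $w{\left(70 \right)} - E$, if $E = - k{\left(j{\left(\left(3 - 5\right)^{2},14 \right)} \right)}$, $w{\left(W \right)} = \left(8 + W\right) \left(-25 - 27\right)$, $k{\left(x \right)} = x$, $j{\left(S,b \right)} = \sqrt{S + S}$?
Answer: $-4056 + 2 \sqrt{2} \approx -4053.2$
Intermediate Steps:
$j{\left(S,b \right)} = \sqrt{2} \sqrt{S}$ ($j{\left(S,b \right)} = \sqrt{2 S} = \sqrt{2} \sqrt{S}$)
$w{\left(W \right)} = -416 - 52 W$ ($w{\left(W \right)} = \left(8 + W\right) \left(-52\right) = -416 - 52 W$)
$E = - 2 \sqrt{2}$ ($E = - \sqrt{2} \sqrt{\left(3 - 5\right)^{2}} = - \sqrt{2} \sqrt{\left(-2\right)^{2}} = - \sqrt{2} \sqrt{4} = - \sqrt{2} \cdot 2 = - 2 \sqrt{2} \approx -2.8284$)
$w{\left(70 \right)} - E = \left(-416 - 3640\right) - - 2 \sqrt{2} = \left(-416 - 3640\right) + 2 \sqrt{2} = -4056 + 2 \sqrt{2}$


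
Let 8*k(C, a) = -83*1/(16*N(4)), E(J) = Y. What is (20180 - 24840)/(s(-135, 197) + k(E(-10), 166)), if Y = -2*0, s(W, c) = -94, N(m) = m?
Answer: 2385920/48211 ≈ 49.489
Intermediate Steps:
Y = 0
E(J) = 0
k(C, a) = -83/512 (k(C, a) = (-83/((4*4)*4))/8 = (-83/(16*4))/8 = (-83/64)/8 = (-83*1/64)/8 = (⅛)*(-83/64) = -83/512)
(20180 - 24840)/(s(-135, 197) + k(E(-10), 166)) = (20180 - 24840)/(-94 - 83/512) = -4660/(-48211/512) = -4660*(-512/48211) = 2385920/48211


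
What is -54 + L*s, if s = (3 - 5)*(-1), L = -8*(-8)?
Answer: 74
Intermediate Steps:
L = 64
s = 2 (s = -2*(-1) = 2)
-54 + L*s = -54 + 64*2 = -54 + 128 = 74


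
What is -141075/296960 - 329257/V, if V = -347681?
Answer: 336048701/712050688 ≈ 0.47194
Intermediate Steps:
-141075/296960 - 329257/V = -141075/296960 - 329257/(-347681) = -141075*1/296960 - 329257*(-1/347681) = -28215/59392 + 329257/347681 = 336048701/712050688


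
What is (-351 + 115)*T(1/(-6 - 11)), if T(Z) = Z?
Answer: 236/17 ≈ 13.882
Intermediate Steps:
(-351 + 115)*T(1/(-6 - 11)) = (-351 + 115)/(-6 - 11) = -236/(-17) = -236*(-1/17) = 236/17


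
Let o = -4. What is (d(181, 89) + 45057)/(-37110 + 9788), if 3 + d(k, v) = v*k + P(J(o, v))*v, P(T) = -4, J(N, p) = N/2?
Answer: -60807/27322 ≈ -2.2256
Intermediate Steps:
J(N, p) = N/2 (J(N, p) = N*(1/2) = N/2)
d(k, v) = -3 - 4*v + k*v (d(k, v) = -3 + (v*k - 4*v) = -3 + (k*v - 4*v) = -3 + (-4*v + k*v) = -3 - 4*v + k*v)
(d(181, 89) + 45057)/(-37110 + 9788) = ((-3 - 4*89 + 181*89) + 45057)/(-37110 + 9788) = ((-3 - 356 + 16109) + 45057)/(-27322) = (15750 + 45057)*(-1/27322) = 60807*(-1/27322) = -60807/27322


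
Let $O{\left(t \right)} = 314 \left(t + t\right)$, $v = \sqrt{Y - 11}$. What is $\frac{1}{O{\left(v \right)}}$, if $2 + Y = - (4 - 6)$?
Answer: $- \frac{i \sqrt{11}}{6908} \approx - 0.00048011 i$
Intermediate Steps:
$Y = 0$ ($Y = -2 - \left(4 - 6\right) = -2 - -2 = -2 + 2 = 0$)
$v = i \sqrt{11}$ ($v = \sqrt{0 - 11} = \sqrt{-11} = i \sqrt{11} \approx 3.3166 i$)
$O{\left(t \right)} = 628 t$ ($O{\left(t \right)} = 314 \cdot 2 t = 628 t$)
$\frac{1}{O{\left(v \right)}} = \frac{1}{628 i \sqrt{11}} = - \frac{i \sqrt{11}}{6908}$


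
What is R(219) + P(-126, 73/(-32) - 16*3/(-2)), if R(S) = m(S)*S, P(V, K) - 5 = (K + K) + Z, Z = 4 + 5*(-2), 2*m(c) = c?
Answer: 384367/16 ≈ 24023.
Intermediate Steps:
m(c) = c/2
Z = -6 (Z = 4 - 10 = -6)
P(V, K) = -1 + 2*K (P(V, K) = 5 + ((K + K) - 6) = 5 + (2*K - 6) = 5 + (-6 + 2*K) = -1 + 2*K)
R(S) = S²/2 (R(S) = (S/2)*S = S²/2)
R(219) + P(-126, 73/(-32) - 16*3/(-2)) = (½)*219² + (-1 + 2*(73/(-32) - 16*3/(-2))) = (½)*47961 + (-1 + 2*(73*(-1/32) - 48*(-½))) = 47961/2 + (-1 + 2*(-73/32 + 24)) = 47961/2 + (-1 + 2*(695/32)) = 47961/2 + (-1 + 695/16) = 47961/2 + 679/16 = 384367/16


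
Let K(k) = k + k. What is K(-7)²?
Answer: 196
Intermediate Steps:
K(k) = 2*k
K(-7)² = (2*(-7))² = (-14)² = 196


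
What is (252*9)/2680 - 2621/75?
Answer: -342709/10050 ≈ -34.100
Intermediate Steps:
(252*9)/2680 - 2621/75 = 2268*(1/2680) - 2621*1/75 = 567/670 - 2621/75 = -342709/10050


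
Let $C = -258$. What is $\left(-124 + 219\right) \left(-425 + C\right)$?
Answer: $-64885$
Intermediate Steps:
$\left(-124 + 219\right) \left(-425 + C\right) = \left(-124 + 219\right) \left(-425 - 258\right) = 95 \left(-683\right) = -64885$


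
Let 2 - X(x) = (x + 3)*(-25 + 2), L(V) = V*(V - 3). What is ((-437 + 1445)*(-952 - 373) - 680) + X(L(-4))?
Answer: -1335565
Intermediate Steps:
L(V) = V*(-3 + V)
X(x) = 71 + 23*x (X(x) = 2 - (x + 3)*(-25 + 2) = 2 - (3 + x)*(-23) = 2 - (-69 - 23*x) = 2 + (69 + 23*x) = 71 + 23*x)
((-437 + 1445)*(-952 - 373) - 680) + X(L(-4)) = ((-437 + 1445)*(-952 - 373) - 680) + (71 + 23*(-4*(-3 - 4))) = (1008*(-1325) - 680) + (71 + 23*(-4*(-7))) = (-1335600 - 680) + (71 + 23*28) = -1336280 + (71 + 644) = -1336280 + 715 = -1335565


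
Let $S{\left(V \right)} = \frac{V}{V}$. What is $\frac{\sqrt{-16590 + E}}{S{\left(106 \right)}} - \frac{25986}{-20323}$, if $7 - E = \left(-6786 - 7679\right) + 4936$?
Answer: $\frac{25986}{20323} + i \sqrt{7054} \approx 1.2787 + 83.988 i$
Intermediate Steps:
$S{\left(V \right)} = 1$
$E = 9536$ ($E = 7 - \left(\left(-6786 - 7679\right) + 4936\right) = 7 - \left(-14465 + 4936\right) = 7 - -9529 = 7 + 9529 = 9536$)
$\frac{\sqrt{-16590 + E}}{S{\left(106 \right)}} - \frac{25986}{-20323} = \frac{\sqrt{-16590 + 9536}}{1} - \frac{25986}{-20323} = \sqrt{-7054} \cdot 1 - - \frac{25986}{20323} = i \sqrt{7054} \cdot 1 + \frac{25986}{20323} = i \sqrt{7054} + \frac{25986}{20323} = \frac{25986}{20323} + i \sqrt{7054}$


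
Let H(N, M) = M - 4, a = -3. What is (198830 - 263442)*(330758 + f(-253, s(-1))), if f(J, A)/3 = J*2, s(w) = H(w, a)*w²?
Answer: -21272854880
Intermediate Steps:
H(N, M) = -4 + M
s(w) = -7*w² (s(w) = (-4 - 3)*w² = -7*w²)
f(J, A) = 6*J (f(J, A) = 3*(J*2) = 3*(2*J) = 6*J)
(198830 - 263442)*(330758 + f(-253, s(-1))) = (198830 - 263442)*(330758 + 6*(-253)) = -64612*(330758 - 1518) = -64612*329240 = -21272854880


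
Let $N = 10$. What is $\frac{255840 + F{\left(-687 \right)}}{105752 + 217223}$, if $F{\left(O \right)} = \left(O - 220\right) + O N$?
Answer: $\frac{248063}{322975} \approx 0.76806$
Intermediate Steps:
$F{\left(O \right)} = -220 + 11 O$ ($F{\left(O \right)} = \left(O - 220\right) + O 10 = \left(-220 + O\right) + 10 O = -220 + 11 O$)
$\frac{255840 + F{\left(-687 \right)}}{105752 + 217223} = \frac{255840 + \left(-220 + 11 \left(-687\right)\right)}{105752 + 217223} = \frac{255840 - 7777}{322975} = \left(255840 - 7777\right) \frac{1}{322975} = 248063 \cdot \frac{1}{322975} = \frac{248063}{322975}$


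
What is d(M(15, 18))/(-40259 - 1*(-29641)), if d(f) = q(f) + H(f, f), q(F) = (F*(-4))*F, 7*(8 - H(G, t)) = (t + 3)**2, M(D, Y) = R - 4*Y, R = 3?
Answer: 68804/37163 ≈ 1.8514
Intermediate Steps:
M(D, Y) = 3 - 4*Y
H(G, t) = 8 - (3 + t)**2/7 (H(G, t) = 8 - (t + 3)**2/7 = 8 - (3 + t)**2/7)
q(F) = -4*F**2 (q(F) = (-4*F)*F = -4*F**2)
d(f) = 8 - 4*f**2 - (3 + f)**2/7 (d(f) = -4*f**2 + (8 - (3 + f)**2/7) = 8 - 4*f**2 - (3 + f)**2/7)
d(M(15, 18))/(-40259 - 1*(-29641)) = (47/7 - 29*(3 - 4*18)**2/7 - 6*(3 - 4*18)/7)/(-40259 - 1*(-29641)) = (47/7 - 29*(3 - 72)**2/7 - 6*(3 - 72)/7)/(-40259 + 29641) = (47/7 - 29/7*(-69)**2 - 6/7*(-69))/(-10618) = (47/7 - 29/7*4761 + 414/7)*(-1/10618) = (47/7 - 138069/7 + 414/7)*(-1/10618) = -137608/7*(-1/10618) = 68804/37163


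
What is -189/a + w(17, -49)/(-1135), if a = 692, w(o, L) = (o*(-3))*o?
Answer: 385449/785420 ≈ 0.49076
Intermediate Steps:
w(o, L) = -3*o**2 (w(o, L) = (-3*o)*o = -3*o**2)
-189/a + w(17, -49)/(-1135) = -189/692 - 3*17**2/(-1135) = -189*1/692 - 3*289*(-1/1135) = -189/692 - 867*(-1/1135) = -189/692 + 867/1135 = 385449/785420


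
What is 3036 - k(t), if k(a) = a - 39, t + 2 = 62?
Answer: 3015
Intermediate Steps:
t = 60 (t = -2 + 62 = 60)
k(a) = -39 + a
3036 - k(t) = 3036 - (-39 + 60) = 3036 - 1*21 = 3036 - 21 = 3015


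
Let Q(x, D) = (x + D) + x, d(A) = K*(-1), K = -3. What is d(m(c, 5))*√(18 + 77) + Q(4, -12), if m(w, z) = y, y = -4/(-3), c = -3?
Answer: -4 + 3*√95 ≈ 25.240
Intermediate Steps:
y = 4/3 (y = -4*(-⅓) = 4/3 ≈ 1.3333)
m(w, z) = 4/3
d(A) = 3 (d(A) = -3*(-1) = 3)
Q(x, D) = D + 2*x (Q(x, D) = (D + x) + x = D + 2*x)
d(m(c, 5))*√(18 + 77) + Q(4, -12) = 3*√(18 + 77) + (-12 + 2*4) = 3*√95 + (-12 + 8) = 3*√95 - 4 = -4 + 3*√95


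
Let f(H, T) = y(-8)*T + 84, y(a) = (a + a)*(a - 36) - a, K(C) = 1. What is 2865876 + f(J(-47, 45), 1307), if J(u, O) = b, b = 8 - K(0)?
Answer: 3796544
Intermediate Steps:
b = 7 (b = 8 - 1*1 = 8 - 1 = 7)
J(u, O) = 7
y(a) = -a + 2*a*(-36 + a) (y(a) = (2*a)*(-36 + a) - a = 2*a*(-36 + a) - a = -a + 2*a*(-36 + a))
f(H, T) = 84 + 712*T (f(H, T) = (-8*(-73 + 2*(-8)))*T + 84 = (-8*(-73 - 16))*T + 84 = (-8*(-89))*T + 84 = 712*T + 84 = 84 + 712*T)
2865876 + f(J(-47, 45), 1307) = 2865876 + (84 + 712*1307) = 2865876 + (84 + 930584) = 2865876 + 930668 = 3796544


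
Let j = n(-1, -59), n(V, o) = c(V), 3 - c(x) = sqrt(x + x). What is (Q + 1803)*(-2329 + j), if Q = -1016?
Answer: -1830562 - 787*I*sqrt(2) ≈ -1.8306e+6 - 1113.0*I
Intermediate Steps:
c(x) = 3 - sqrt(2)*sqrt(x) (c(x) = 3 - sqrt(x + x) = 3 - sqrt(2*x) = 3 - sqrt(2)*sqrt(x))
n(V, o) = 3 - sqrt(2)*sqrt(V)
j = 3 - I*sqrt(2) (j = 3 - sqrt(2)*sqrt(-1) = 3 - sqrt(2)*I = 3 - I*sqrt(2) ≈ 3.0 - 1.4142*I)
(Q + 1803)*(-2329 + j) = (-1016 + 1803)*(-2329 + (3 - I*sqrt(2))) = 787*(-2326 - I*sqrt(2)) = -1830562 - 787*I*sqrt(2)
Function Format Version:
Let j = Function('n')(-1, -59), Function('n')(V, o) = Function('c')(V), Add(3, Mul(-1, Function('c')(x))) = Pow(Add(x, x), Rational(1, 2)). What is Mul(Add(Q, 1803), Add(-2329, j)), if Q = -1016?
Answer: Add(-1830562, Mul(-787, I, Pow(2, Rational(1, 2)))) ≈ Add(-1.8306e+6, Mul(-1113.0, I))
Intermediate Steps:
Function('c')(x) = Add(3, Mul(-1, Pow(2, Rational(1, 2)), Pow(x, Rational(1, 2)))) (Function('c')(x) = Add(3, Mul(-1, Pow(Add(x, x), Rational(1, 2)))) = Add(3, Mul(-1, Pow(Mul(2, x), Rational(1, 2)))) = Add(3, Mul(-1, Mul(Pow(2, Rational(1, 2)), Pow(x, Rational(1, 2))))) = Add(3, Mul(-1, Pow(2, Rational(1, 2)), Pow(x, Rational(1, 2)))))
Function('n')(V, o) = Add(3, Mul(-1, Pow(2, Rational(1, 2)), Pow(V, Rational(1, 2))))
j = Add(3, Mul(-1, I, Pow(2, Rational(1, 2)))) (j = Add(3, Mul(-1, Pow(2, Rational(1, 2)), Pow(-1, Rational(1, 2)))) = Add(3, Mul(-1, Pow(2, Rational(1, 2)), I)) = Add(3, Mul(-1, I, Pow(2, Rational(1, 2)))) ≈ Add(3.0000, Mul(-1.4142, I)))
Mul(Add(Q, 1803), Add(-2329, j)) = Mul(Add(-1016, 1803), Add(-2329, Add(3, Mul(-1, I, Pow(2, Rational(1, 2)))))) = Mul(787, Add(-2326, Mul(-1, I, Pow(2, Rational(1, 2))))) = Add(-1830562, Mul(-787, I, Pow(2, Rational(1, 2))))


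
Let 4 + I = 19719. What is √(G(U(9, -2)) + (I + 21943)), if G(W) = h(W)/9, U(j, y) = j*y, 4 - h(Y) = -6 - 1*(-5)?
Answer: √374927/3 ≈ 204.10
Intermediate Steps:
h(Y) = 5 (h(Y) = 4 - (-6 - 1*(-5)) = 4 - (-6 + 5) = 4 - 1*(-1) = 4 + 1 = 5)
I = 19715 (I = -4 + 19719 = 19715)
G(W) = 5/9
√(G(U(9, -2)) + (I + 21943)) = √(5/9 + (19715 + 21943)) = √(5/9 + 41658) = √(374927/9) = √374927/3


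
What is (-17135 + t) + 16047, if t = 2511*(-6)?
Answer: -16154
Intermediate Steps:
t = -15066
(-17135 + t) + 16047 = (-17135 - 15066) + 16047 = -32201 + 16047 = -16154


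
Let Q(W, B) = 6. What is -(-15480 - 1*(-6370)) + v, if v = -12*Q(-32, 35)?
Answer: 9038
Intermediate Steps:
v = -72 (v = -12*6 = -72)
-(-15480 - 1*(-6370)) + v = -(-15480 - 1*(-6370)) - 72 = -(-15480 + 6370) - 72 = -1*(-9110) - 72 = 9110 - 72 = 9038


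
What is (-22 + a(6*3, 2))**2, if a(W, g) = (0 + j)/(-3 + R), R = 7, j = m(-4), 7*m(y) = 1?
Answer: 378225/784 ≈ 482.43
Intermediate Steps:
m(y) = 1/7 (m(y) = (1/7)*1 = 1/7)
j = 1/7 ≈ 0.14286
a(W, g) = 1/28 (a(W, g) = (0 + 1/7)/(-3 + 7) = (1/7)/4 = (1/7)*(1/4) = 1/28)
(-22 + a(6*3, 2))**2 = (-22 + 1/28)**2 = (-615/28)**2 = 378225/784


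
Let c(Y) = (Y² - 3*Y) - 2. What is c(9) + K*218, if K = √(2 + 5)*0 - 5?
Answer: -1038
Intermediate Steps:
c(Y) = -2 + Y² - 3*Y
K = -5 (K = √7*0 - 5 = 0 - 5 = -5)
c(9) + K*218 = (-2 + 9² - 3*9) - 5*218 = (-2 + 81 - 27) - 1090 = 52 - 1090 = -1038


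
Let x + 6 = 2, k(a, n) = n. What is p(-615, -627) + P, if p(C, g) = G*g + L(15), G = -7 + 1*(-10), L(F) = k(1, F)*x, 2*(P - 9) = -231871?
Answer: -210655/2 ≈ -1.0533e+5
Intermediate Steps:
P = -231853/2 (P = 9 + (1/2)*(-231871) = 9 - 231871/2 = -231853/2 ≈ -1.1593e+5)
x = -4 (x = -6 + 2 = -4)
L(F) = -4*F (L(F) = F*(-4) = -4*F)
G = -17 (G = -7 - 10 = -17)
p(C, g) = -60 - 17*g (p(C, g) = -17*g - 4*15 = -17*g - 60 = -60 - 17*g)
p(-615, -627) + P = (-60 - 17*(-627)) - 231853/2 = (-60 + 10659) - 231853/2 = 10599 - 231853/2 = -210655/2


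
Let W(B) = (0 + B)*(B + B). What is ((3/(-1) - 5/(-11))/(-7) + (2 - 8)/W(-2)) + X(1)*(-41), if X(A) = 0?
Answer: -17/44 ≈ -0.38636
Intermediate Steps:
W(B) = 2*B² (W(B) = B*(2*B) = 2*B²)
((3/(-1) - 5/(-11))/(-7) + (2 - 8)/W(-2)) + X(1)*(-41) = ((3/(-1) - 5/(-11))/(-7) + (2 - 8)/((2*(-2)²))) + 0*(-41) = ((3*(-1) - 5*(-1/11))*(-⅐) - 6/(2*4)) + 0 = ((-3 + 5/11)*(-⅐) - 6/8) + 0 = (-28/11*(-⅐) - 6*⅛) + 0 = (4/11 - ¾) + 0 = -17/44 + 0 = -17/44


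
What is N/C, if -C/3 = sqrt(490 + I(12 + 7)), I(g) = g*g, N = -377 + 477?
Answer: -100*sqrt(851)/2553 ≈ -1.1427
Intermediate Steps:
N = 100
I(g) = g**2
C = -3*sqrt(851) (C = -3*sqrt(490 + (12 + 7)**2) = -3*sqrt(490 + 19**2) = -3*sqrt(490 + 361) = -3*sqrt(851) ≈ -87.516)
N/C = 100/((-3*sqrt(851))) = 100*(-sqrt(851)/2553) = -100*sqrt(851)/2553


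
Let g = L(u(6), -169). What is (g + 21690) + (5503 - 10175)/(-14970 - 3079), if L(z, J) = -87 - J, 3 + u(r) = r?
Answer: 392967500/18049 ≈ 21772.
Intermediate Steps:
u(r) = -3 + r
g = 82 (g = -87 - 1*(-169) = -87 + 169 = 82)
(g + 21690) + (5503 - 10175)/(-14970 - 3079) = (82 + 21690) + (5503 - 10175)/(-14970 - 3079) = 21772 - 4672/(-18049) = 21772 - 4672*(-1/18049) = 21772 + 4672/18049 = 392967500/18049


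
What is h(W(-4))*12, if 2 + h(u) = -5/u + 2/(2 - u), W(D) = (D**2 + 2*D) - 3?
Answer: -44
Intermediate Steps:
W(D) = -3 + D**2 + 2*D
h(u) = -2 - 5/u + 2/(2 - u) (h(u) = -2 + (-5/u + 2/(2 - u)) = -2 - 5/u + 2/(2 - u))
h(W(-4))*12 = ((10 - 3*(-3 + (-4)**2 + 2*(-4)) - 2*(-3 + (-4)**2 + 2*(-4))**2)/((-3 + (-4)**2 + 2*(-4))*(-2 + (-3 + (-4)**2 + 2*(-4)))))*12 = ((10 - 3*(-3 + 16 - 8) - 2*(-3 + 16 - 8)**2)/((-3 + 16 - 8)*(-2 + (-3 + 16 - 8))))*12 = ((10 - 3*5 - 2*5**2)/(5*(-2 + 5)))*12 = ((1/5)*(10 - 15 - 2*25)/3)*12 = ((1/5)*(1/3)*(10 - 15 - 50))*12 = ((1/5)*(1/3)*(-55))*12 = -11/3*12 = -44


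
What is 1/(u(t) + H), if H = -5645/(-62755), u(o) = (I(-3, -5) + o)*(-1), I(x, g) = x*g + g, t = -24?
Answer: 12551/176843 ≈ 0.070973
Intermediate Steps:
I(x, g) = g + g*x (I(x, g) = g*x + g = g + g*x)
u(o) = -10 - o (u(o) = (-5*(1 - 3) + o)*(-1) = (-5*(-2) + o)*(-1) = (10 + o)*(-1) = -10 - o)
H = 1129/12551 (H = -5645*(-1/62755) = 1129/12551 ≈ 0.089953)
1/(u(t) + H) = 1/((-10 - 1*(-24)) + 1129/12551) = 1/((-10 + 24) + 1129/12551) = 1/(14 + 1129/12551) = 1/(176843/12551) = 12551/176843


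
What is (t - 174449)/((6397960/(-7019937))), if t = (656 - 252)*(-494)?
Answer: 525126387285/1279592 ≈ 4.1039e+5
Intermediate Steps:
t = -199576 (t = 404*(-494) = -199576)
(t - 174449)/((6397960/(-7019937))) = (-199576 - 174449)/((6397960/(-7019937))) = -374025/(6397960*(-1/7019937)) = -374025/(-6397960/7019937) = -374025*(-7019937/6397960) = 525126387285/1279592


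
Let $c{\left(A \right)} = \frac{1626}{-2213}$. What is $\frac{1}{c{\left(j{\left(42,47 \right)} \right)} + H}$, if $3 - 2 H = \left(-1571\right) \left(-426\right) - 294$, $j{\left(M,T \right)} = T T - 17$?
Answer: $- \frac{4426}{1480387389} \approx -2.9898 \cdot 10^{-6}$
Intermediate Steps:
$j{\left(M,T \right)} = -17 + T^{2}$ ($j{\left(M,T \right)} = T^{2} - 17 = -17 + T^{2}$)
$c{\left(A \right)} = - \frac{1626}{2213}$ ($c{\left(A \right)} = 1626 \left(- \frac{1}{2213}\right) = - \frac{1626}{2213}$)
$H = - \frac{668949}{2}$ ($H = \frac{3}{2} - \frac{\left(-1571\right) \left(-426\right) - 294}{2} = \frac{3}{2} - \frac{669246 - 294}{2} = \frac{3}{2} - 334476 = - \frac{668949}{2} \approx -3.3447 \cdot 10^{5}$)
$\frac{1}{c{\left(j{\left(42,47 \right)} \right)} + H} = \frac{1}{- \frac{1626}{2213} - \frac{668949}{2}} = \frac{1}{- \frac{1480387389}{4426}} = - \frac{4426}{1480387389}$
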